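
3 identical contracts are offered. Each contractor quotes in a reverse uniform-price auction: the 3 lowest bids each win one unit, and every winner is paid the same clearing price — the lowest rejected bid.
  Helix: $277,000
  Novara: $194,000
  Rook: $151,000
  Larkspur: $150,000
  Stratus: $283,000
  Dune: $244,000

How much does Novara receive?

Sorting: 150,000 (Larkspur), 151,000 (Rook), 194,000 (Novara), 244,000 (Dune), 277,000 (Helix), …
Lowest 3: Larkspur, Rook, Novara.
First losing bid is Dune's $244,000, which sets the uniform price.
Novara wins → is paid $244,000.

Novara is paid $244,000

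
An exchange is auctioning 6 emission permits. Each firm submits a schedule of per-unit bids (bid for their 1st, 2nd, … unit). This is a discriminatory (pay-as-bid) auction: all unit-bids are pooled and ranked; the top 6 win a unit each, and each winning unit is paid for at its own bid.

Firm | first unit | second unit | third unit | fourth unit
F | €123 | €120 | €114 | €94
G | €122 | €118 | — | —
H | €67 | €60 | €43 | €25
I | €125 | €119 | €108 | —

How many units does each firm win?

All unit-bids, highest first — top 6: 125 (I-1), 123 (F-1), 122 (G-1), 120 (F-2), 119 (I-2), 118 (G-2)
Next rejected bid: €114 (not a price — pay-as-bid).
Allocation: F 2, G 2, I 2.

F 2, G 2, I 2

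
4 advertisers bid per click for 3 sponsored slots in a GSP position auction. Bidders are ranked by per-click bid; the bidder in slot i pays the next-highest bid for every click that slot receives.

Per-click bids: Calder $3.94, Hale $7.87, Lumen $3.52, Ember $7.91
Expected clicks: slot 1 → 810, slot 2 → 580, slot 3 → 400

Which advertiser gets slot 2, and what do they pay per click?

Ranked by bid: $7.91 (Ember) > $7.87 (Hale) > $3.94 (Calder) > $3.52 (Lumen)
Slot 2 goes to the second-ranked bidder, Hale, who pays the next bid down: $3.94/click.

Hale; $3.94 per click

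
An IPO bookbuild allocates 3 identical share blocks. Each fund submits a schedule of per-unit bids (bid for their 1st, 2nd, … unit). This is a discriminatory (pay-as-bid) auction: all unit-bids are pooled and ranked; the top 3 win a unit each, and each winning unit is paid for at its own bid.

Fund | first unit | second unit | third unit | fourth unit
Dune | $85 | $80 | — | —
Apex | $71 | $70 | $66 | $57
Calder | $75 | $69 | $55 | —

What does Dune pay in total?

Merging the schedules and taking the best 3: 85 (Dune-1), 80 (Dune-2), 75 (Calder-1)
Next rejected bid: $71 (not a price — pay-as-bid).
Dune's winning unit-bids: 85 + 80 = $165.

Dune pays $165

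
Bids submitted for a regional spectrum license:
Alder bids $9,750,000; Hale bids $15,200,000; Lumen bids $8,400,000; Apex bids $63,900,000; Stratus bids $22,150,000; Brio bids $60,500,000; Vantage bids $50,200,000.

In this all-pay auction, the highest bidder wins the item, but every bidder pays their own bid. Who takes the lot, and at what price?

Apex pays $63,900,000

Bids ranked: 63,900,000 (Apex) > 60,500,000 (Brio) > 50,200,000 (Vantage) > 22,150,000 (Stratus) > 15,200,000 (Hale) > 9,750,000 (Alder) > …
Apex is highest and takes the item; every bidder forfeits their bid.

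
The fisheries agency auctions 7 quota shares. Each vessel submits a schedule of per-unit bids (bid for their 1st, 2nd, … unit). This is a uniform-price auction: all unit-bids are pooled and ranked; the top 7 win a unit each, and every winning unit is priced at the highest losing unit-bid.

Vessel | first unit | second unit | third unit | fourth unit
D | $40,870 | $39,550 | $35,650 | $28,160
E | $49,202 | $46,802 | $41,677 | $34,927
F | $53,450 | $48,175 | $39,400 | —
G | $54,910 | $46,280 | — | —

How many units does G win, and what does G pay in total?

Pooled unit-bids ranked (top 7): 54,910 (G-1), 53,450 (F-1), 49,202 (E-1), 48,175 (F-2), 46,802 (E-2), 46,280 (G-2), 41,677 (E-3)
The (k+1)-th unit-bid is $40,870.
G wins 2 unit(s) at $40,870 each.

G: 2 units, pays $81,740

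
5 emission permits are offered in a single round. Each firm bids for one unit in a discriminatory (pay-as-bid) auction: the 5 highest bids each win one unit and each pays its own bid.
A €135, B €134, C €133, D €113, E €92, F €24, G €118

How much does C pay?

C pays €133

Ordering the bids: 135 (A), 134 (B), 133 (C), 118 (G), 113 (D), 92 (E), 24 (F)
The 5 highest are A, B, C, G, D.
C wins → own bid €133.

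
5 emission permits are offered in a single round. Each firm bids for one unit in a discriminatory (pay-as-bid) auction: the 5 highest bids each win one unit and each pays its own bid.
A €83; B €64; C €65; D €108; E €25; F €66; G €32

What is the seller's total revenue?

Total revenue: €386

Bids ranked high→low: 108 (D), 83 (A), 66 (F), 65 (C), 64 (B), 32 (G), 25 (E)
Winners (5 units): D, A, F, C, B.
Total revenue = 108 + 83 + 66 + 65 + 64 = €386.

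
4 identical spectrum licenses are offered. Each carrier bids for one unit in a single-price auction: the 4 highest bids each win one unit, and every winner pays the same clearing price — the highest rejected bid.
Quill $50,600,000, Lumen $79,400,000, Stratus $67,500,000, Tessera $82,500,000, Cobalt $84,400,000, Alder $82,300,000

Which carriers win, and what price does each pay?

Cobalt, Tessera, Alder, Lumen; each pays $67,500,000

Bids ranked high→low: 84,400,000 (Cobalt), 82,500,000 (Tessera), 82,300,000 (Alder), 79,400,000 (Lumen), 67,500,000 (Stratus), 50,600,000 (Quill)
Winners (4 units): Cobalt, Tessera, Alder, Lumen.
Clearing price = highest rejected bid = $67,500,000.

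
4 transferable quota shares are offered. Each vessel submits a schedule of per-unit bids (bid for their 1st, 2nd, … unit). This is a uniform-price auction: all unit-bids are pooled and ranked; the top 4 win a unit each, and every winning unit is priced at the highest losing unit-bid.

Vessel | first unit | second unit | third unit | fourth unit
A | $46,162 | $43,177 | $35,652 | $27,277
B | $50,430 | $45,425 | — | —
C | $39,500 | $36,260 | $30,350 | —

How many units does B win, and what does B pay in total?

B: 2 units, pays $79,000

Merging the schedules and taking the best 4: 50,430 (B-1), 46,162 (A-1), 45,425 (B-2), 43,177 (A-2)
The (k+1)-th unit-bid is $39,500.
B wins 2 unit(s) at $39,500 each.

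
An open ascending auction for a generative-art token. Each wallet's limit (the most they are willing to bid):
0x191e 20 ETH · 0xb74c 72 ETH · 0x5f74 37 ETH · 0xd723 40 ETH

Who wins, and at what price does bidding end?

Rule: the price rises until one bidder remains; the winner pays the price at which the last rival dropped out.
Limits in order: 72 (0xb74c) > 40 (0xd723) > 37 (0x5f74) > 20 (0x191e)
0xd723 is the last rival to drop out, at 40 ETH; 0xb74c remains and wins at that price.

0xb74c wins at 40 ETH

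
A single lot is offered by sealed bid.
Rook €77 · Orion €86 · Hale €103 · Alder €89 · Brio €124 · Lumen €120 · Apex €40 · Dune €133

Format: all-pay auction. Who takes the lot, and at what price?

Bids ranked: 133 (Dune) > 124 (Brio) > 120 (Lumen) > 103 (Hale) > 89 (Alder) > 86 (Orion) > …
Dune is highest and takes the item; every bidder forfeits their bid.

Dune pays €133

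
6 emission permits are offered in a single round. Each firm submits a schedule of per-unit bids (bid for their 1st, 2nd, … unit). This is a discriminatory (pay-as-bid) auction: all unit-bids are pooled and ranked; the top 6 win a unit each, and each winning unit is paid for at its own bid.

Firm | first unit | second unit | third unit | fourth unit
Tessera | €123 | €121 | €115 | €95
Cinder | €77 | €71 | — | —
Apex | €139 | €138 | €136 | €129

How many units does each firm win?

Apex 4, Tessera 2

Pooled unit-bids ranked (top 6): 139 (Apex-1), 138 (Apex-2), 136 (Apex-3), 129 (Apex-4), 123 (Tessera-1), 121 (Tessera-2)
Next rejected bid: €115 (not a price — pay-as-bid).
Allocation: Apex 4, Tessera 2.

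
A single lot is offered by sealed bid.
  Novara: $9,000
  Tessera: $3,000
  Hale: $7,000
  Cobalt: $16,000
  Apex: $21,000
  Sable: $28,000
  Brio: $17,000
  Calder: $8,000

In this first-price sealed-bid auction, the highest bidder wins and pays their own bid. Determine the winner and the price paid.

Sorting bids: 28,000 (Sable) > 21,000 (Apex) > 17,000 (Brio) > 16,000 (Cobalt) > 9,000 (Novara) > 8,000 (Calder) > …
Sable has the highest bid and pays exactly that: $28,000.

Sable pays $28,000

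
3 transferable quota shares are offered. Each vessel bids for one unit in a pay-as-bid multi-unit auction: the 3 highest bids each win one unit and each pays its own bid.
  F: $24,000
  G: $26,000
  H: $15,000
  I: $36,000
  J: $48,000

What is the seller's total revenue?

Ordering the bids: 48,000 (J), 36,000 (I), 26,000 (G), 24,000 (F), 15,000 (H)
Winners (3 units): J, I, G.
Total revenue = 48,000 + 36,000 + 26,000 = $110,000.

Total revenue: $110,000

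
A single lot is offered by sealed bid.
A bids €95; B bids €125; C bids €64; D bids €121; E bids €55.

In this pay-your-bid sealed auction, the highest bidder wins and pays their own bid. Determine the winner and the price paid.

Pay-your-bid sealed auction: the highest bidder wins and pays their own bid.
Bids in order: 125 (B) > 121 (D) > 95 (A) > 64 (C) > 55 (E)
B is highest → pays own bid, €125.

B pays €125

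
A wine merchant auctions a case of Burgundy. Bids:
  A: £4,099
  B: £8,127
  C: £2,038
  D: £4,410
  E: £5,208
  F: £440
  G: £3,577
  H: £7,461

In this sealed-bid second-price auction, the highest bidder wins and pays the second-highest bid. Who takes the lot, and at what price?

B pays £7,461

Sealed-bid second-price auction: the highest bidder wins and pays the second-highest bid.
Sorting bids: 8,127 (B) > 7,461 (H) > 5,208 (E) > 4,410 (D) > 4,099 (A) > 3,577 (G) > …
B is highest; pays the second-highest bid, £7,461.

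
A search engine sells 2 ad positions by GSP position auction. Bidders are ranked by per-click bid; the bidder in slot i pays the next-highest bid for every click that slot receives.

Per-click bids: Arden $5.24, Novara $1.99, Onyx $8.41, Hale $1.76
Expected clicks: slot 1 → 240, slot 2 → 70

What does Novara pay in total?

Novara pays $0.00

Sorting advertisers: $8.41 (Onyx) > $5.24 (Arden) > $1.99 (Novara) > …
Novara ranks below slot 2 → no slot, pays nothing.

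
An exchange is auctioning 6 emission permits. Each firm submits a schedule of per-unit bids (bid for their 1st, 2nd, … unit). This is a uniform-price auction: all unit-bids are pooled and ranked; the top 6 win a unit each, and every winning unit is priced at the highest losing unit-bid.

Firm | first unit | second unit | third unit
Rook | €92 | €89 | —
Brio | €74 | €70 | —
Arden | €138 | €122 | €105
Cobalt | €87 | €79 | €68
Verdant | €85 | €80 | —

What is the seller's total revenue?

Total revenue: €510

Merging the schedules and taking the best 6: 138 (Arden-1), 122 (Arden-2), 105 (Arden-3), 92 (Rook-1), 89 (Rook-2), 87 (Cobalt-1)
First bid not allocated: €85.
Allocation: Arden 3, Cobalt 1, Rook 2. Every unit priced at €85.
Revenue = 6 × 85 = €510.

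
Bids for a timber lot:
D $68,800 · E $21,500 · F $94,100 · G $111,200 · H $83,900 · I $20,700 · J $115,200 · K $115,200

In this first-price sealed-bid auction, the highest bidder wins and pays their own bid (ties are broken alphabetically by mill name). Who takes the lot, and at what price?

J pays $115,200

First-price sealed-bid auction: the highest bidder wins and pays their own bid.
Bids ranked: 115,200 (J) > 115,200 (K) > 111,200 (G) > 94,100 (F) > 83,900 (H) > 68,800 (D) > …
J and K tie at $115,200; tie-break gives it to J.
J has the highest bid and pays exactly that: $115,200.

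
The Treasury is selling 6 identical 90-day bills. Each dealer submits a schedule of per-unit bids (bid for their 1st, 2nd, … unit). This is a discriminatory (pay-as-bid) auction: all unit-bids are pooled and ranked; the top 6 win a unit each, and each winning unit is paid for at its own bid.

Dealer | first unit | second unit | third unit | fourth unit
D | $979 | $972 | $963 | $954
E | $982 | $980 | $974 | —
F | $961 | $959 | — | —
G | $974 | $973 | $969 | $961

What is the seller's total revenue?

Total revenue: $5,862

All unit-bids, highest first — top 6: 982 (E-1), 980 (E-2), 979 (D-1), 974 (E-3), 974 (G-1), 973 (G-2)
Next rejected bid: $972 (not a price — pay-as-bid).
Each winning unit pays its own bid.
Revenue = 982 + 980 + 979 + 974 + 974 + 973 = $5,862.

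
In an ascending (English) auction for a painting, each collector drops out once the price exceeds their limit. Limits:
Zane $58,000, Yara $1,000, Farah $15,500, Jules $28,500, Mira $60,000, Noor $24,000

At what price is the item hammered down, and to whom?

Limits ranked: 60,000 (Mira) > 58,000 (Zane) > 28,500 (Jules) > 24,000 (Noor) > 15,500 (Farah) > 1,000 (Yara)
Once the price passes $58,000, only Mira is left; the hammer falls at Zane's limit of $58,000.

Mira wins at $58,000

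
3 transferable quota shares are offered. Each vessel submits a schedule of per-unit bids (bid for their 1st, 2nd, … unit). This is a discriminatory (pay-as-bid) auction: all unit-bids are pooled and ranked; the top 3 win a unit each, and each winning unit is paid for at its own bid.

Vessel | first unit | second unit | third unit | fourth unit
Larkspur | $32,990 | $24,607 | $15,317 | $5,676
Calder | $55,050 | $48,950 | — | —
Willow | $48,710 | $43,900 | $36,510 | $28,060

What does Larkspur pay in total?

Pooled unit-bids ranked (top 3): 55,050 (Calder-1), 48,950 (Calder-2), 48,710 (Willow-1)
Next rejected bid: $43,900 (not a price — pay-as-bid).
Larkspur wins no units.

Larkspur pays $0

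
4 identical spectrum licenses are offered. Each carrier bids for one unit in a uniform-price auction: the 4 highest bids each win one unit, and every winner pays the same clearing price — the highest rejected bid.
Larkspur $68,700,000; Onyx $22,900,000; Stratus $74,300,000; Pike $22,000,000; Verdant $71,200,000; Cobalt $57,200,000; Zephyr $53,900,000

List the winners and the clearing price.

Stratus, Verdant, Larkspur, Cobalt; each pays $53,900,000

Bids ranked high→low: 74,300,000 (Stratus), 71,200,000 (Verdant), 68,700,000 (Larkspur), 57,200,000 (Cobalt), 53,900,000 (Zephyr), 22,900,000 (Onyx), …
Top 4: Stratus, Verdant, Larkspur, Cobalt.
Highest unsuccessful bid: $53,900,000 → clearing price.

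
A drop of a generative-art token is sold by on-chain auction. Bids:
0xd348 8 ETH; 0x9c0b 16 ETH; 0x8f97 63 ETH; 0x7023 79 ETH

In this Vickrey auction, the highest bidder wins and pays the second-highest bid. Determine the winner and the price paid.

0x7023 pays 63 ETH

Sorting bids: 79 (0x7023) > 63 (0x8f97) > 16 (0x9c0b) > 8 (0xd348)
0x7023 wins with the highest bid; price is set by the runner-up at 63 ETH.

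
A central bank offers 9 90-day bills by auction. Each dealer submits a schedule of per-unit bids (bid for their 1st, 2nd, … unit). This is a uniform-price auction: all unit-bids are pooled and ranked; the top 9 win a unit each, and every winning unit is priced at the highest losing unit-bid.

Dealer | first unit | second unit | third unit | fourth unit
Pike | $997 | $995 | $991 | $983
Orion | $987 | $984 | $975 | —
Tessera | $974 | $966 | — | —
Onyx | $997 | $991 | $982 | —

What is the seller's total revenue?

Total revenue: $8,775

All unit-bids, highest first — top 9: 997 (Pike-1), 997 (Onyx-1), 995 (Pike-2), 991 (Pike-3), 991 (Onyx-2), 987 (Orion-1), 984 (Orion-2), 983 (Pike-4), 982 (Onyx-3)
First bid not allocated: $975.
Allocation: Onyx 3, Orion 2, Pike 4. Every unit priced at $975.
Revenue = 9 × 975 = $8,775.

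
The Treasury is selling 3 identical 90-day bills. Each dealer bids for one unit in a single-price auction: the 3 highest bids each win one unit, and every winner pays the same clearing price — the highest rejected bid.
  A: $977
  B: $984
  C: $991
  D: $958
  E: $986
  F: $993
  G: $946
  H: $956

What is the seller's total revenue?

Total revenue: $2,952

Ordering the bids: 993 (F), 991 (C), 986 (E), 984 (B), 977 (A), …
Top 3: F, C, E.
Highest unsuccessful bid: $984 → clearing price.
Total revenue = 3 × $984 = $2,952.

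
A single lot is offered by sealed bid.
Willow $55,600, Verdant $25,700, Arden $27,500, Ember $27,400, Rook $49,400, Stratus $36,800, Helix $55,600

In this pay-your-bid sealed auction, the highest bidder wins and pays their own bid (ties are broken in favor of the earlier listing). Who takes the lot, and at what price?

Willow pays $55,600

Bids in order: 55,600 (Willow) > 55,600 (Helix) > 49,400 (Rook) > 36,800 (Stratus) > 27,500 (Arden) > 27,400 (Ember) > …
Tie at $55,600 → Willow wins by tie-break.
First-price: Willow pays what they bid, $55,600.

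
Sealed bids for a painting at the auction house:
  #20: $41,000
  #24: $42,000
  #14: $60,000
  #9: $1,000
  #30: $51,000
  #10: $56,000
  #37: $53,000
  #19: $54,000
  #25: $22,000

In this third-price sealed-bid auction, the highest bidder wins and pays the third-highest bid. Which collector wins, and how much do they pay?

#14 pays $54,000

Sorting bids: 60,000 (#14) > 56,000 (#10) > 54,000 (#19) > 53,000 (#37) > 51,000 (#30) > 42,000 (#24) > …
#14 is highest; pays the third-highest bid, $54,000.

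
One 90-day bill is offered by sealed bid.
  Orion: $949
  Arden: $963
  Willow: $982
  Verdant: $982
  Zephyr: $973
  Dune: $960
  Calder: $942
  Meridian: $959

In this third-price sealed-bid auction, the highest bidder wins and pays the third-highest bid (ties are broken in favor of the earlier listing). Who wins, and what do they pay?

Sorting bids: 982 (Willow) > 982 (Verdant) > 973 (Zephyr) > 963 (Arden) > 960 (Dune) > 959 (Meridian) > …
Willow and Verdant tie at $982; tie-break gives it to Willow.
Willow wins; payment is bid #3 in the ranking = $973.

Willow pays $973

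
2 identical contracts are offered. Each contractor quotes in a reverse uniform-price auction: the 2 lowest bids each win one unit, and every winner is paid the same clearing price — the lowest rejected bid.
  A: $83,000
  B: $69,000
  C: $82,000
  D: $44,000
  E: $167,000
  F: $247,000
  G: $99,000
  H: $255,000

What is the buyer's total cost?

Ordering the bids: 44,000 (D), 69,000 (B), 82,000 (C), 83,000 (A), …
Lowest 2: D, B.
Clearing price = lowest rejected bid = $82,000.
Total cost = 2 × $82,000 = $164,000.

Total cost: $164,000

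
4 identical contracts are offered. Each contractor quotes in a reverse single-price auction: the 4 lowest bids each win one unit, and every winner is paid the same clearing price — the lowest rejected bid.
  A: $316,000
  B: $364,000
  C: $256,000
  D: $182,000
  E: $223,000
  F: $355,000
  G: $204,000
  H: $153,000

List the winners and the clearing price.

H, D, G, E; each is paid $256,000

Bids ranked low→high: 153,000 (H), 182,000 (D), 204,000 (G), 223,000 (E), 256,000 (C), 316,000 (A), …
Lowest 4: H, D, G, E.
Clearing price = lowest rejected bid = $256,000.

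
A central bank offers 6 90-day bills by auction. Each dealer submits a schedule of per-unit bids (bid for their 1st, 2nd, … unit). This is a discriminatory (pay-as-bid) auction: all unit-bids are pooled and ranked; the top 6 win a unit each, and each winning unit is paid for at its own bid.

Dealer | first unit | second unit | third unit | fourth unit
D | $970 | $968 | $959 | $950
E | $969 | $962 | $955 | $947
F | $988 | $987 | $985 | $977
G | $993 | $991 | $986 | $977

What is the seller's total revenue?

Pooled unit-bids ranked (top 6): 993 (G-1), 991 (G-2), 988 (F-1), 987 (F-2), 986 (G-3), 985 (F-3)
Next rejected bid: $977 (not a price — pay-as-bid).
Each winning unit pays its own bid.
Revenue = 993 + 991 + 988 + 987 + 986 + 985 = $5,930.

Total revenue: $5,930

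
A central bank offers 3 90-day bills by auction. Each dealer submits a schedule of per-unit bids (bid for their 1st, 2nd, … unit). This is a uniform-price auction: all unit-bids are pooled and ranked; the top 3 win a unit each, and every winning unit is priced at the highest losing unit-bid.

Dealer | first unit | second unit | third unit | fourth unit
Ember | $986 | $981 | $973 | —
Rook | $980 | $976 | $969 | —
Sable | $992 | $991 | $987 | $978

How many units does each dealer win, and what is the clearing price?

Merging the schedules and taking the best 3: 992 (Sable-1), 991 (Sable-2), 987 (Sable-3)
The (k+1)-th unit-bid is $986.
Allocation: Sable 3.

Sable 3; clearing price $986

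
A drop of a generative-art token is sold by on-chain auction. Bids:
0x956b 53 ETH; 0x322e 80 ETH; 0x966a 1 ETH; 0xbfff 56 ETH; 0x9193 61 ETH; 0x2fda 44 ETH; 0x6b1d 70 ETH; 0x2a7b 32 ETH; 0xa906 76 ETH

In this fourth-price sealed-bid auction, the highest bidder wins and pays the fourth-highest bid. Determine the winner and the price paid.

Fourth-price sealed-bid auction: the highest bidder wins and pays the fourth-highest bid.
Bids in order: 80 (0x322e) > 76 (0xa906) > 70 (0x6b1d) > 61 (0x9193) > 56 (0xbfff) > 53 (0x956b) > …
0x322e wins; payment is bid #4 in the ranking = 61 ETH.

0x322e pays 61 ETH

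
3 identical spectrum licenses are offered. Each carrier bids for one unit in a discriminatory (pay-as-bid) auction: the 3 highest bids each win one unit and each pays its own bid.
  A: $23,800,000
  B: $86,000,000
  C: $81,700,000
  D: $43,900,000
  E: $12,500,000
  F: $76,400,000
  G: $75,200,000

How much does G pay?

G pays $0

Sorting: 86,000,000 (B), 81,700,000 (C), 76,400,000 (F), 75,200,000 (G), 43,900,000 (D), …
Winners (3 units): B, C, F.
G does not win → $0.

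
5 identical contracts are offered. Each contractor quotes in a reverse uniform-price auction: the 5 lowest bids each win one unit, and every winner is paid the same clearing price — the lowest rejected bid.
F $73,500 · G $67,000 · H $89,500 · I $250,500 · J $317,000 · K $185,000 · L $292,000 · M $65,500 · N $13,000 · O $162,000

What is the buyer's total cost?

Sorting: 13,000 (N), 65,500 (M), 67,000 (G), 73,500 (F), 89,500 (H), 162,000 (O), 185,000 (K), …
Winners (5 units): N, M, G, F, H.
First losing bid is O's $162,000, which sets the uniform price.
Total cost = 5 × $162,000 = $810,000.

Total cost: $810,000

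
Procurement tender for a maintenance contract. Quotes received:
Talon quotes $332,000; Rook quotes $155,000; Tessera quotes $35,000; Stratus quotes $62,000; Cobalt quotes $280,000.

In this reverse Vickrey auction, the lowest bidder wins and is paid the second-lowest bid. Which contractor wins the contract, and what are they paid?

Bids in order: 35,000 (Tessera) < 62,000 (Stratus) < 155,000 (Rook) < 280,000 (Cobalt) < 332,000 (Talon)
Tessera is lowest; is paid the second-lowest bid, $62,000.

Tessera is paid $62,000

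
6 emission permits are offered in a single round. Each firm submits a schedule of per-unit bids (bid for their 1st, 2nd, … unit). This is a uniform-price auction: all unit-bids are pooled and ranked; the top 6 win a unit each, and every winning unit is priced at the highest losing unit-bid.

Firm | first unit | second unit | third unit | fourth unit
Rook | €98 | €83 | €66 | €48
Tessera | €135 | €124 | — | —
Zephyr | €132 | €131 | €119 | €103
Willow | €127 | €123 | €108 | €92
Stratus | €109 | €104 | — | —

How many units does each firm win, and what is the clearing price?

Merging the schedules and taking the best 6: 135 (Tessera-1), 132 (Zephyr-1), 131 (Zephyr-2), 127 (Willow-1), 124 (Tessera-2), 123 (Willow-2)
Highest rejected unit-bid = €119.
Allocation: Tessera 2, Willow 2, Zephyr 2.

Tessera 2, Willow 2, Zephyr 2; clearing price €119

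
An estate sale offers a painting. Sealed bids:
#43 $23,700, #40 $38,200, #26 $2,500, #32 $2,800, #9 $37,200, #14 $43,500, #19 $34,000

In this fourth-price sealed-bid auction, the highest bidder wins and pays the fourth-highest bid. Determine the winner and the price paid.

Sorting bids: 43,500 (#14) > 38,200 (#40) > 37,200 (#9) > 34,000 (#19) > 23,700 (#43) > 2,800 (#32) > …
#14 is highest; pays the fourth-highest bid, $34,000.

#14 pays $34,000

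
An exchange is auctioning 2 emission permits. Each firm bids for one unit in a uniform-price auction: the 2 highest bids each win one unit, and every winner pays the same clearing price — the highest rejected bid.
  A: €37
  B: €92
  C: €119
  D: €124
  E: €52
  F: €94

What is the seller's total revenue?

Bids ranked high→low: 124 (D), 119 (C), 94 (F), 92 (B), …
Winners (2 units): D, C.
Clearing price = highest rejected bid = €94.
Total revenue = 2 × €94 = €188.

Total revenue: €188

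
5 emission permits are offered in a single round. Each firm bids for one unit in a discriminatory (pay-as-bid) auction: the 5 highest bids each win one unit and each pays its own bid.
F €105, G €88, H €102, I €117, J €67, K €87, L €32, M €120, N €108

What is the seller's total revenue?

Total revenue: €552

Sorting: 120 (M), 117 (I), 108 (N), 105 (F), 102 (H), 88 (G), 87 (K), …
Winners (5 units): M, I, N, F, H.
Total revenue = 120 + 117 + 108 + 105 + 102 = €552.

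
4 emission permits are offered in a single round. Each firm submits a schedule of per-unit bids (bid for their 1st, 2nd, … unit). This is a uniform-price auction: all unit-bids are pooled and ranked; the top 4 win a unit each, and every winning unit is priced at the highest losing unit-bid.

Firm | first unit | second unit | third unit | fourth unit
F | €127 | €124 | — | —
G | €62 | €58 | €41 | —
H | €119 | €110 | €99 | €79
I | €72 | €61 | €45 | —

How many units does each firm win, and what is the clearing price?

Merging the schedules and taking the best 4: 127 (F-1), 124 (F-2), 119 (H-1), 110 (H-2)
The (k+1)-th unit-bid is €99.
Allocation: F 2, H 2.

F 2, H 2; clearing price €99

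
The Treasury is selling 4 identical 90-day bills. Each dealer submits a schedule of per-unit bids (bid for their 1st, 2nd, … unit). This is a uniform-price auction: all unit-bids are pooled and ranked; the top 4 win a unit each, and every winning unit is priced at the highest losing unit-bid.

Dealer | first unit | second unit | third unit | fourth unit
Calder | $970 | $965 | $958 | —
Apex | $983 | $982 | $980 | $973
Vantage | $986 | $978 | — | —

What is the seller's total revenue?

Total revenue: $3,912

Merging the schedules and taking the best 4: 986 (Vantage-1), 983 (Apex-1), 982 (Apex-2), 980 (Apex-3)
The (k+1)-th unit-bid is $978.
Allocation: Apex 3, Vantage 1. Every unit priced at $978.
Revenue = 4 × 978 = $3,912.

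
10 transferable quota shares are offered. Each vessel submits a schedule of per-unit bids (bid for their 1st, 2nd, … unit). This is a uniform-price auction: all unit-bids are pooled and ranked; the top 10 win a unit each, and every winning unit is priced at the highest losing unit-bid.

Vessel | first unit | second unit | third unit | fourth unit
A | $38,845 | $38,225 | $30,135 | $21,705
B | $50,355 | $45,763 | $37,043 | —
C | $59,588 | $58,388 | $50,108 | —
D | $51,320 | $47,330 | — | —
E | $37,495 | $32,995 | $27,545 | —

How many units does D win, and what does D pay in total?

D: 2 units, pays $74,086

Pooled unit-bids ranked (top 10): 59,588 (C-1), 58,388 (C-2), 51,320 (D-1), 50,355 (B-1), 50,108 (C-3), 47,330 (D-2), 45,763 (B-2), 38,845 (A-1), 38,225 (A-2), 37,495 (E-1)
The (k+1)-th unit-bid is $37,043.
D wins 2 unit(s) at $37,043 each.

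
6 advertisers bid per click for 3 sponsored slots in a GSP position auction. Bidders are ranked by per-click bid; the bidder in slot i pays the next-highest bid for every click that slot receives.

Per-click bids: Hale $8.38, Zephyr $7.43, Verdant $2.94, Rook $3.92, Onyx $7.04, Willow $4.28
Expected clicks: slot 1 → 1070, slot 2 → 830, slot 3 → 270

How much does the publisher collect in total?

Total revenue: $14948.90

Ranked by bid: $8.38 (Hale) > $7.43 (Zephyr) > $7.04 (Onyx) > $4.28 (Willow) > …
Slot 1: Hale pays $7.43 × 1070 = $7950.10
Slot 2: Zephyr pays $7.04 × 830 = $5843.20
Slot 3: Onyx pays $4.28 × 270 = $1155.60
Total = $14948.90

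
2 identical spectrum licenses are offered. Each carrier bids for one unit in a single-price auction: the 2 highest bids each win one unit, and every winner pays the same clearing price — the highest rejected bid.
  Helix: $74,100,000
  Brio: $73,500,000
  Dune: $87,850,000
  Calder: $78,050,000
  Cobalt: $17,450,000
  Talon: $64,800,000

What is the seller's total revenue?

Total revenue: $148,200,000

Bids ranked high→low: 87,850,000 (Dune), 78,050,000 (Calder), 74,100,000 (Helix), 73,500,000 (Brio), …
Winners (2 units): Dune, Calder.
Highest unsuccessful bid: $74,100,000 → clearing price.
Total revenue = 2 × $74,100,000 = $148,200,000.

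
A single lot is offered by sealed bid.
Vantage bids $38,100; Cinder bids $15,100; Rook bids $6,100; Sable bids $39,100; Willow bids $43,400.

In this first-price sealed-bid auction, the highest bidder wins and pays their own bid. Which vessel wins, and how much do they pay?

Rule: the highest bidder wins and pays their own bid.
Sorting bids: 43,400 (Willow) > 39,100 (Sable) > 38,100 (Vantage) > 15,100 (Cinder) > 6,100 (Rook)
Willow has the highest bid and pays exactly that: $43,400.

Willow pays $43,400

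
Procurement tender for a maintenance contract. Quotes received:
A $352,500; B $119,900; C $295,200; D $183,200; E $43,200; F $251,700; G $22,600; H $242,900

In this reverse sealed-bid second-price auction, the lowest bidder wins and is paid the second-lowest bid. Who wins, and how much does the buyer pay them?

G is paid $43,200

Reverse sealed-bid second-price auction: the lowest bidder wins and is paid the second-lowest bid.
Sorting bids: 22,600 (G) < 43,200 (E) < 119,900 (B) < 183,200 (D) < 242,900 (H) < 251,700 (F) < …
Second-price: G is paid E's bid of $43,200.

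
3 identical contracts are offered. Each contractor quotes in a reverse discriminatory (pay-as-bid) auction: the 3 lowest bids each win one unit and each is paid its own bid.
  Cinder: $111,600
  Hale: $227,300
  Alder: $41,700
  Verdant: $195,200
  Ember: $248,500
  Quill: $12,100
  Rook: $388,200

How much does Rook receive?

Bids ranked low→high: 12,100 (Quill), 41,700 (Alder), 111,600 (Cinder), 195,200 (Verdant), 227,300 (Hale), …
Lowest 3: Quill, Alder, Cinder.
Rook does not win → $0.

Rook is paid $0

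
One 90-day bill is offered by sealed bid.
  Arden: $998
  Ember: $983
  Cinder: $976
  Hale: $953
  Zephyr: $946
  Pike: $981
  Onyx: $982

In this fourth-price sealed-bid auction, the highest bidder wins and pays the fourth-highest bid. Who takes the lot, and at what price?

Arden pays $981

Fourth-price sealed-bid auction: the highest bidder wins and pays the fourth-highest bid.
Sorting bids: 998 (Arden) > 983 (Ember) > 982 (Onyx) > 981 (Pike) > 976 (Cinder) > 953 (Hale) > …
Arden wins; payment is bid #4 in the ranking = $981.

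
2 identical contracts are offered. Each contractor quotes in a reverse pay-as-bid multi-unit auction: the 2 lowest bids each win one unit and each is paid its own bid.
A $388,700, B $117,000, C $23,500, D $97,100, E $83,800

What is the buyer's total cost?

Sorting: 23,500 (C), 83,800 (E), 97,100 (D), 117,000 (B), …
Lowest 2: C, E.
Total cost = 23,500 + 83,800 = $107,300.

Total cost: $107,300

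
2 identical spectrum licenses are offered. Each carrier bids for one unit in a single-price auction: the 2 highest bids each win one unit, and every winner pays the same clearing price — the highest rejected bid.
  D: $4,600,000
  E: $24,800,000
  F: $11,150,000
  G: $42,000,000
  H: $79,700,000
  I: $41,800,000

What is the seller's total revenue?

Total revenue: $83,600,000

Bids ranked high→low: 79,700,000 (H), 42,000,000 (G), 41,800,000 (I), 24,800,000 (E), …
Top 2: H, G.
Clearing price = highest rejected bid = $41,800,000.
Total revenue = 2 × $41,800,000 = $83,600,000.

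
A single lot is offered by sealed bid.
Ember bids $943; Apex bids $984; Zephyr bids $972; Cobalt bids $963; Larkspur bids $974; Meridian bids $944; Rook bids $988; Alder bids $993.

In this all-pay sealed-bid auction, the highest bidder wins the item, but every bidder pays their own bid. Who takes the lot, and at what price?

Alder pays $993

Bids in order: 993 (Alder) > 988 (Rook) > 984 (Apex) > 974 (Larkspur) > 972 (Zephyr) > 963 (Cobalt) > …
Alder wins with the top bid; all bids are sunk regardless.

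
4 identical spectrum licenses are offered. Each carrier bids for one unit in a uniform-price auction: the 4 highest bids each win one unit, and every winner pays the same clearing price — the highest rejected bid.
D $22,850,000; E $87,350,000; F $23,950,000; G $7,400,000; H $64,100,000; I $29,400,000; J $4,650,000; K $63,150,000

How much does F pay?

Sorting: 87,350,000 (E), 64,100,000 (H), 63,150,000 (K), 29,400,000 (I), 23,950,000 (F), 22,850,000 (D), …
The 4 highest are E, H, K, I.
First losing bid is F's $23,950,000, which sets the uniform price.
F does not win → pays $0.

F pays $0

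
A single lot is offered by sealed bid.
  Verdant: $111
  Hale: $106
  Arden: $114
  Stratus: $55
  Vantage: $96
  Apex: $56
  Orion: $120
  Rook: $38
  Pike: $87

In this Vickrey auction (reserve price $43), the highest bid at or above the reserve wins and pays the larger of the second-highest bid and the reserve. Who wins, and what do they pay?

Bids ranked: 120 (Orion) > 114 (Arden) > 111 (Verdant) > 106 (Hale) > 96 (Vantage) > 87 (Pike) > …
Highest eligible bid: Orion at $120.
max(second-highest $114, reserve $43) = $114; the reserve does not bind.

Orion pays $114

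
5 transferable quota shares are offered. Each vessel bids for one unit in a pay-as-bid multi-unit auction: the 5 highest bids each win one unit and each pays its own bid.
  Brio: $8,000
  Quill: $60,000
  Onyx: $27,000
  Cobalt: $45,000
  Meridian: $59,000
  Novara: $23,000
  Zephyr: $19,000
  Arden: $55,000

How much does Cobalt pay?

Bids ranked high→low: 60,000 (Quill), 59,000 (Meridian), 55,000 (Arden), 45,000 (Cobalt), 27,000 (Onyx), 23,000 (Novara), 19,000 (Zephyr), …
Winners (5 units): Quill, Meridian, Arden, Cobalt, Onyx.
Cobalt wins → own bid $45,000.

Cobalt pays $45,000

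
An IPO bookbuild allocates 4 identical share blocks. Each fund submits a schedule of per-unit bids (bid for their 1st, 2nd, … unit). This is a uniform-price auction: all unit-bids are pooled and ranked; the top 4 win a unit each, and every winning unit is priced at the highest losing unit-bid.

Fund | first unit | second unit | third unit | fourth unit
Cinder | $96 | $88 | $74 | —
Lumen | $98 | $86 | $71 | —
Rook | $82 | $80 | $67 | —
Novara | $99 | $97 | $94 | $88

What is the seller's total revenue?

Pooled unit-bids ranked (top 4): 99 (Novara-1), 98 (Lumen-1), 97 (Novara-2), 96 (Cinder-1)
The (k+1)-th unit-bid is $94.
Allocation: Cinder 1, Lumen 1, Novara 2. Every unit priced at $94.
Revenue = 4 × 94 = $376.

Total revenue: $376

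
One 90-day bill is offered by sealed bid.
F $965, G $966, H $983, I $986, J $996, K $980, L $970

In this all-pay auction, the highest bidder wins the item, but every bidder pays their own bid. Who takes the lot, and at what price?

J pays $996

All-pay auction: the highest bidder wins the item, but every bidder pays their own bid.
Bids in order: 996 (J) > 986 (I) > 983 (H) > 980 (K) > 970 (L) > 966 (G) > …
J wins with the top bid; all bids are sunk regardless.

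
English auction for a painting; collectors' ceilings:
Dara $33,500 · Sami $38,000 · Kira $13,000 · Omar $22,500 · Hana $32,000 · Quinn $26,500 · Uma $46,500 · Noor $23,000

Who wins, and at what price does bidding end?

Limits ranked: 46,500 (Uma) > 38,000 (Sami) > 33,500 (Dara) > 32,000 (Hana) > 26,500 (Quinn) > 23,000 (Noor) > …
Sami is the last rival to drop out, at $38,000; Uma remains and wins at that price.

Uma wins at $38,000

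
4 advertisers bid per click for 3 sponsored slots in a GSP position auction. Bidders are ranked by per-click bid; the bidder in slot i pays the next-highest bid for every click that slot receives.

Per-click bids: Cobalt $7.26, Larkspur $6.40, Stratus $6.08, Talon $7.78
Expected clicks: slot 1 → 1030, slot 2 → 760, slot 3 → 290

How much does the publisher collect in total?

Total revenue: $14105.00

Sorting advertisers: $7.78 (Talon) > $7.26 (Cobalt) > $6.40 (Larkspur) > $6.08 (Stratus)
Slot 1: Talon pays $7.26 × 1030 = $7477.80
Slot 2: Cobalt pays $6.40 × 760 = $4864.00
Slot 3: Larkspur pays $6.08 × 290 = $1763.20
Total = $14105.00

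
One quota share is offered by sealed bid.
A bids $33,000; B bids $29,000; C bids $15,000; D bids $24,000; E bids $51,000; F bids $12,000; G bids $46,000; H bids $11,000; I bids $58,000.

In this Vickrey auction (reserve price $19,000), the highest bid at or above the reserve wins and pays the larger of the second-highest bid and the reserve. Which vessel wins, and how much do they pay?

I pays $51,000

Vickrey auction (reserve price $19,000): the highest bid at or above the reserve wins and pays the larger of the second-highest bid and the reserve.
Bids in order: 58,000 (I) > 51,000 (E) > 46,000 (G) > 33,000 (A) > 29,000 (B) > 24,000 (D) > …
Highest eligible bid: I at $58,000.
Second-highest bid $51,000 exceeds the reserve $19,000 → payment $51,000.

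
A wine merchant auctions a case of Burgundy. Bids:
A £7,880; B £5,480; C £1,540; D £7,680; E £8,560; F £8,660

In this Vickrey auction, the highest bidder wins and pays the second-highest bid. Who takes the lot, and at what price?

Bids ranked: 8,660 (F) > 8,560 (E) > 7,880 (A) > 7,680 (D) > 5,480 (B) > 1,540 (C)
F is highest; pays the second-highest bid, £8,560.

F pays £8,560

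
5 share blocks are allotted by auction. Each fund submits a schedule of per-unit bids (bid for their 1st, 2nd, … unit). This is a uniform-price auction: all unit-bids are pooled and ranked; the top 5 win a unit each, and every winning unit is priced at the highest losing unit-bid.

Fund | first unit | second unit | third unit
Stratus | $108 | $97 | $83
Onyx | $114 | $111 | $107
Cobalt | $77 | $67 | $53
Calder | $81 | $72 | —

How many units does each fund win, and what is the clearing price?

Onyx 3, Stratus 2; clearing price $83

All unit-bids, highest first — top 5: 114 (Onyx-1), 111 (Onyx-2), 108 (Stratus-1), 107 (Onyx-3), 97 (Stratus-2)
The (k+1)-th unit-bid is $83.
Allocation: Onyx 3, Stratus 2.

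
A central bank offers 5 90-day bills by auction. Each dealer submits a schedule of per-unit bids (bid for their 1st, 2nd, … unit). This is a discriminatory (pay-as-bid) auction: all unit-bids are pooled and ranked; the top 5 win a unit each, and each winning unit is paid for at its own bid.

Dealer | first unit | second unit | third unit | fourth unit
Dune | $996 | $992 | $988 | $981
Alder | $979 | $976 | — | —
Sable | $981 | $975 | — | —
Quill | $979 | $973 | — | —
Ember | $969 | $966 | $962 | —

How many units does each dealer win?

Dune 4, Sable 1

Merging the schedules and taking the best 5: 996 (Dune-1), 992 (Dune-2), 988 (Dune-3), 981 (Dune-4), 981 (Sable-1)
Next rejected bid: $979 (not a price — pay-as-bid).
Allocation: Dune 4, Sable 1.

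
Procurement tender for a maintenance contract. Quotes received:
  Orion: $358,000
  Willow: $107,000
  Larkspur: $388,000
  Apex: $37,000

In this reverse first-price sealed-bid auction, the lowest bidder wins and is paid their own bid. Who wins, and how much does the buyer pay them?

Apex is paid $37,000

Reverse first-price sealed-bid auction: the lowest bidder wins and is paid their own bid.
Bids ranked: 37,000 (Apex) < 107,000 (Willow) < 358,000 (Orion) < 388,000 (Larkspur)
Apex has the lowest bid and is paid exactly that: $37,000.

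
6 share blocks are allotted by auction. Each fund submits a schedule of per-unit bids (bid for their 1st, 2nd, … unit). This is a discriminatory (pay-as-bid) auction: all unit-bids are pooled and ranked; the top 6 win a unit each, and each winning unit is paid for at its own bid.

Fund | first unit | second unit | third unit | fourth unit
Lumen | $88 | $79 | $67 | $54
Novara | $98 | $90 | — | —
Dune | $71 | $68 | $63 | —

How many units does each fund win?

Pooled unit-bids ranked (top 6): 98 (Novara-1), 90 (Novara-2), 88 (Lumen-1), 79 (Lumen-2), 71 (Dune-1), 68 (Dune-2)
Next rejected bid: $67 (not a price — pay-as-bid).
Allocation: Dune 2, Lumen 2, Novara 2.

Dune 2, Lumen 2, Novara 2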